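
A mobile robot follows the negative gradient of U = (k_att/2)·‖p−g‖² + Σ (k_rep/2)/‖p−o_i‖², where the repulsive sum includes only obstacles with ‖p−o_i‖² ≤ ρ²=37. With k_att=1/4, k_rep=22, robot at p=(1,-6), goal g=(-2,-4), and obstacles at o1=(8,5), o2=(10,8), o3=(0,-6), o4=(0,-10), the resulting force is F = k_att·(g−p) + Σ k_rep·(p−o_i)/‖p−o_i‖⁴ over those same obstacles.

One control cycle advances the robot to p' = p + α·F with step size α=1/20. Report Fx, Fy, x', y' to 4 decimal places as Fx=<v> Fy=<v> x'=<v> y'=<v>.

F_att = 1/4·(g−p) = 1/4·(-3,2) = (-0.7500,0.5000)
o1: d²=170 > ρ²=37 → inactive
o2: d²=277 > ρ²=37 → inactive
o3: d²=1 ≤ ρ²=37; F_rep = 22·(1,0)/1² = (22.0000,0.0000)
o4: d²=17 ≤ ρ²=37; F_rep = 22·(1,4)/17² = (0.0761,0.3045)
F = F_att + ΣF_rep = (21.3261,0.8045)
p' = p + 1/20·F = (2.0663,-5.9598)

Fx=21.3261 Fy=0.8045 x'=2.0663 y'=-5.9598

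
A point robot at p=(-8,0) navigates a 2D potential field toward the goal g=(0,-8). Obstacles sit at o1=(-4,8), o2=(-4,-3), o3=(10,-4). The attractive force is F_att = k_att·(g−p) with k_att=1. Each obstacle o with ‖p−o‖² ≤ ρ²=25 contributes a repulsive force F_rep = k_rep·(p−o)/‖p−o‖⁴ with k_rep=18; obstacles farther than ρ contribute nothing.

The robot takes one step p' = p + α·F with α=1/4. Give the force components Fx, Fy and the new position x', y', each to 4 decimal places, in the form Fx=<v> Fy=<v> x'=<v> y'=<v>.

Fx=7.8848 Fy=-7.9136 x'=-6.0288 y'=-1.9784

F_att = 1·(g−p) = 1·(8,-8) = (8.0000,-8.0000)
o1: d²=80 > ρ²=25 → inactive
o2: d²=25 ≤ ρ²=25; F_rep = 18·(-4,3)/25² = (-0.1152,0.0864)
o3: d²=340 > ρ²=25 → inactive
F = F_att + ΣF_rep = (7.8848,-7.9136)
p' = p + 1/4·F = (-6.0288,-1.9784)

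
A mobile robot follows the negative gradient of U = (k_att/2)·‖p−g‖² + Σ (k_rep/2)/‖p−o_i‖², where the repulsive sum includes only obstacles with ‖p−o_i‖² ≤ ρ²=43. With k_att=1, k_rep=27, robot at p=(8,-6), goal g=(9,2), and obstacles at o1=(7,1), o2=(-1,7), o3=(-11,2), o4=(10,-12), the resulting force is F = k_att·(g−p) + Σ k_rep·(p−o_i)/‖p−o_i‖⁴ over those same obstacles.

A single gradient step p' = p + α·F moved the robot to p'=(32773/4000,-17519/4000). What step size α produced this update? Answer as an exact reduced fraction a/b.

F_att = 1·(g−p) = 1·(1,8) = (1.0000,8.0000)
o1: d²=50 > ρ²=43 → inactive
o2: d²=250 > ρ²=43 → inactive
o3: d²=425 > ρ²=43 → inactive
o4: d²=40 ≤ ρ²=43; F_rep = 27·(-2,6)/40² = (-0.0338,0.1013)
F = F_att + ΣF_rep = (0.9663,8.1013)
Δp = p'−p = (0.1933,1.6202); α = Δx/Fx = (773/4000) / (773/800) = 1/5
check: Δy/Fy = (6481/4000) / (6481/800) = 1/5 ✓

α = 1/5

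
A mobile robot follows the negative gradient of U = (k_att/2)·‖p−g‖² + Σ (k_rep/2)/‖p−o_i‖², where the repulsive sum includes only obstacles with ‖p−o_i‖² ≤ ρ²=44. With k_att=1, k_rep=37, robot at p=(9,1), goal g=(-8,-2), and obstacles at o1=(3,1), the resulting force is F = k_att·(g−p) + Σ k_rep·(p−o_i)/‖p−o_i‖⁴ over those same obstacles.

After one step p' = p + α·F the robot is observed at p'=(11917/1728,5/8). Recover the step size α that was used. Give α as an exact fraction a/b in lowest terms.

F_att = 1·(g−p) = 1·(-17,-3) = (-17.0000,-3.0000)
o1: d²=36 ≤ ρ²=44; F_rep = 37·(6,0)/36² = (0.1713,0.0000)
F = F_att + ΣF_rep = (-16.8287,-3.0000)
Δp = p'−p = (-2.1036,-0.3750); α = Δx/Fx = (-3635/1728) / (-3635/216) = 1/8
check: Δy/Fy = (-3/8) / (-3) = 1/8 ✓

α = 1/8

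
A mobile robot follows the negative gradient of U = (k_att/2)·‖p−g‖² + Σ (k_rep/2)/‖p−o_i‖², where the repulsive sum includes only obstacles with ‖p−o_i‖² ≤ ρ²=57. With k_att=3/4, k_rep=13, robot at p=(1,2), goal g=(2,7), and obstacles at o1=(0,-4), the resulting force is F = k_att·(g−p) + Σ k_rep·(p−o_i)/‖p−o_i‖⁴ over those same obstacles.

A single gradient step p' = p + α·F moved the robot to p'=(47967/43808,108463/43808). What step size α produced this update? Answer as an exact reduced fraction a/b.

F_att = 3/4·(g−p) = 3/4·(1,5) = (0.7500,3.7500)
o1: d²=37 ≤ ρ²=57; F_rep = 13·(1,6)/37² = (0.0095,0.0570)
F = F_att + ΣF_rep = (0.7595,3.8070)
Δp = p'−p = (0.0949,0.4759); α = Δx/Fx = (4159/43808) / (4159/5476) = 1/8
check: Δy/Fy = (20847/43808) / (20847/5476) = 1/8 ✓

α = 1/8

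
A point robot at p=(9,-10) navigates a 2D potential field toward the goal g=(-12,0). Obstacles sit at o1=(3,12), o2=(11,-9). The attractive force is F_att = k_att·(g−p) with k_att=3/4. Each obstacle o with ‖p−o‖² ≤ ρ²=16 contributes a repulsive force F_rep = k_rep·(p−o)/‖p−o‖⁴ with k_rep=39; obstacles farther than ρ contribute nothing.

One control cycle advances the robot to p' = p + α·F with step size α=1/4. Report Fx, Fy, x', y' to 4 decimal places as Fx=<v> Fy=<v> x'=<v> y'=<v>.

F_att = 3/4·(g−p) = 3/4·(-21,10) = (-15.7500,7.5000)
o1: d²=520 > ρ²=16 → inactive
o2: d²=5 ≤ ρ²=16; F_rep = 39·(-2,-1)/5² = (-3.1200,-1.5600)
F = F_att + ΣF_rep = (-18.8700,5.9400)
p' = p + 1/4·F = (4.2825,-8.5150)

Fx=-18.8700 Fy=5.9400 x'=4.2825 y'=-8.5150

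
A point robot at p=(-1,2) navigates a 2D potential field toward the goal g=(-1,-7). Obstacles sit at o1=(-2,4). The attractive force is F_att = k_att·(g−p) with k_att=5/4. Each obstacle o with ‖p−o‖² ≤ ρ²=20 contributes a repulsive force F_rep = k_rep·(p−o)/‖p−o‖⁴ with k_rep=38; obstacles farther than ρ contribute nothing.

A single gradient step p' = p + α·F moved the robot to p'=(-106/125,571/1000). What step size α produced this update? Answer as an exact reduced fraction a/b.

α = 1/10

F_att = 5/4·(g−p) = 5/4·(0,-9) = (0.0000,-11.2500)
o1: d²=5 ≤ ρ²=20; F_rep = 38·(1,-2)/5² = (1.5200,-3.0400)
F = F_att + ΣF_rep = (1.5200,-14.2900)
Δp = p'−p = (0.1520,-1.4290); α = Δx/Fx = (19/125) / (38/25) = 1/10
check: Δy/Fy = (-1429/1000) / (-1429/100) = 1/10 ✓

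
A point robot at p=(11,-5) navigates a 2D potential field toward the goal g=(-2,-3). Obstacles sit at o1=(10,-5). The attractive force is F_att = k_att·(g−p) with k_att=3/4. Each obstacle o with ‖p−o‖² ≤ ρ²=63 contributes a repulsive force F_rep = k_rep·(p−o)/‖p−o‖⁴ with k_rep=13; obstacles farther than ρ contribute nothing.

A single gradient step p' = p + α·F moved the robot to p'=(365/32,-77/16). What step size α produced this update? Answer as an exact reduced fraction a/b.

F_att = 3/4·(g−p) = 3/4·(-13,2) = (-9.7500,1.5000)
o1: d²=1 ≤ ρ²=63; F_rep = 13·(1,0)/1² = (13.0000,0.0000)
F = F_att + ΣF_rep = (3.2500,1.5000)
Δp = p'−p = (0.4062,0.1875); α = Δx/Fx = (13/32) / (13/4) = 1/8
check: Δy/Fy = (3/16) / (3/2) = 1/8 ✓

α = 1/8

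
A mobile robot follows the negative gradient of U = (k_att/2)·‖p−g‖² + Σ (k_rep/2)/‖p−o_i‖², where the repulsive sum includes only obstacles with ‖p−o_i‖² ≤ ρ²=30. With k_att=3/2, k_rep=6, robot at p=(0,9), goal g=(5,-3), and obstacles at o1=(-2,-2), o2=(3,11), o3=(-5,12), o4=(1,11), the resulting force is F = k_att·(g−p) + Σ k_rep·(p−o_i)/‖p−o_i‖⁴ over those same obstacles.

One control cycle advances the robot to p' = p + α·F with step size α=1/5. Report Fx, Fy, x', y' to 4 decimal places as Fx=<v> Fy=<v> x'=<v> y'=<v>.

Fx=7.1535 Fy=-18.5510 x'=1.4307 y'=5.2898

F_att = 3/2·(g−p) = 3/2·(5,-12) = (7.5000,-18.0000)
o1: d²=125 > ρ²=30 → inactive
o2: d²=13 ≤ ρ²=30; F_rep = 6·(-3,-2)/13² = (-0.1065,-0.0710)
o3: d²=34 > ρ²=30 → inactive
o4: d²=5 ≤ ρ²=30; F_rep = 6·(-1,-2)/5² = (-0.2400,-0.4800)
F = F_att + ΣF_rep = (7.1535,-18.5510)
p' = p + 1/5·F = (1.4307,5.2898)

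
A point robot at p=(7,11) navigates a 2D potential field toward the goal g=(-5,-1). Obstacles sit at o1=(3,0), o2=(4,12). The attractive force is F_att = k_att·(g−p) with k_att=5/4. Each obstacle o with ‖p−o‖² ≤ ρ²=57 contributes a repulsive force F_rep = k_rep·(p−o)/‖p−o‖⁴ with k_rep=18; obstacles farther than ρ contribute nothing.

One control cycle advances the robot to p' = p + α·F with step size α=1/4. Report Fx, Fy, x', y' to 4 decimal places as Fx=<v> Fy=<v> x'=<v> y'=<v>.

F_att = 5/4·(g−p) = 5/4·(-12,-12) = (-15.0000,-15.0000)
o1: d²=137 > ρ²=57 → inactive
o2: d²=10 ≤ ρ²=57; F_rep = 18·(3,-1)/10² = (0.5400,-0.1800)
F = F_att + ΣF_rep = (-14.4600,-15.1800)
p' = p + 1/4·F = (3.3850,7.2050)

Fx=-14.4600 Fy=-15.1800 x'=3.3850 y'=7.2050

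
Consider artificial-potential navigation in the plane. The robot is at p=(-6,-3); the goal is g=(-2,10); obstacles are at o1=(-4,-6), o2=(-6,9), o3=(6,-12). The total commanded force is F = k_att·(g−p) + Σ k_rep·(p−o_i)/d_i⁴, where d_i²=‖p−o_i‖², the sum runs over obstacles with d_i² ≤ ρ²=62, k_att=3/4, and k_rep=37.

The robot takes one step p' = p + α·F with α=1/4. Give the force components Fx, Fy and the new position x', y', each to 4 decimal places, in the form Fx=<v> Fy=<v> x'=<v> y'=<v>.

Fx=2.5621 Fy=10.4068 x'=-5.3595 y'=-0.3983

F_att = 3/4·(g−p) = 3/4·(4,13) = (3.0000,9.7500)
o1: d²=13 ≤ ρ²=62; F_rep = 37·(-2,3)/13² = (-0.4379,0.6568)
o2: d²=144 > ρ²=62 → inactive
o3: d²=225 > ρ²=62 → inactive
F = F_att + ΣF_rep = (2.5621,10.4068)
p' = p + 1/4·F = (-5.3595,-0.3983)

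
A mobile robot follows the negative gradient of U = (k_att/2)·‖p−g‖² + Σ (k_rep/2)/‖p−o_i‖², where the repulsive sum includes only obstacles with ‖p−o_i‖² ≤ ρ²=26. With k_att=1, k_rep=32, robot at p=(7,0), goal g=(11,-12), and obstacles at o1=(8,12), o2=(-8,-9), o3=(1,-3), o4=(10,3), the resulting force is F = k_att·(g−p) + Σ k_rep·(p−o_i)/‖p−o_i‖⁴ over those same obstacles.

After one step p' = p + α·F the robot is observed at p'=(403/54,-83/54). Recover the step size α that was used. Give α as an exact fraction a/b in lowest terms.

α = 1/8

F_att = 1·(g−p) = 1·(4,-12) = (4.0000,-12.0000)
o1: d²=145 > ρ²=26 → inactive
o2: d²=306 > ρ²=26 → inactive
o3: d²=45 > ρ²=26 → inactive
o4: d²=18 ≤ ρ²=26; F_rep = 32·(-3,-3)/18² = (-0.2963,-0.2963)
F = F_att + ΣF_rep = (3.7037,-12.2963)
Δp = p'−p = (0.4630,-1.5370); α = Δx/Fx = (25/54) / (100/27) = 1/8
check: Δy/Fy = (-83/54) / (-332/27) = 1/8 ✓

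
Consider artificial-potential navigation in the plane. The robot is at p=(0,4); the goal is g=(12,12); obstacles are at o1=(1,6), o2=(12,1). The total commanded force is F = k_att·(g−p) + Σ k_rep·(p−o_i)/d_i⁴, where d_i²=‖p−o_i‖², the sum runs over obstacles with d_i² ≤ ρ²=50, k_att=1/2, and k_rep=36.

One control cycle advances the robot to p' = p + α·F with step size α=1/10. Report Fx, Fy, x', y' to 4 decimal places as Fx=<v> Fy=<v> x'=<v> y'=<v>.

Fx=4.5600 Fy=1.1200 x'=0.4560 y'=4.1120

F_att = 1/2·(g−p) = 1/2·(12,8) = (6.0000,4.0000)
o1: d²=5 ≤ ρ²=50; F_rep = 36·(-1,-2)/5² = (-1.4400,-2.8800)
o2: d²=153 > ρ²=50 → inactive
F = F_att + ΣF_rep = (4.5600,1.1200)
p' = p + 1/10·F = (0.4560,4.1120)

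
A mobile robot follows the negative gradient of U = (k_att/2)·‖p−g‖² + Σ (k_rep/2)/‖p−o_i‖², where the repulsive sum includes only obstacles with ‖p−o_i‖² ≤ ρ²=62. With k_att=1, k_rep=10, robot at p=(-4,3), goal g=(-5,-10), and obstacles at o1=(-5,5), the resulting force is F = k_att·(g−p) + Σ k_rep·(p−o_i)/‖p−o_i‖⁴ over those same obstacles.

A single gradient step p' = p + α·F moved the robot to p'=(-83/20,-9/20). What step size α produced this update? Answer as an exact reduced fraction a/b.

F_att = 1·(g−p) = 1·(-1,-13) = (-1.0000,-13.0000)
o1: d²=5 ≤ ρ²=62; F_rep = 10·(1,-2)/5² = (0.4000,-0.8000)
F = F_att + ΣF_rep = (-0.6000,-13.8000)
Δp = p'−p = (-0.1500,-3.4500); α = Δx/Fx = (-3/20) / (-3/5) = 1/4
check: Δy/Fy = (-69/20) / (-69/5) = 1/4 ✓

α = 1/4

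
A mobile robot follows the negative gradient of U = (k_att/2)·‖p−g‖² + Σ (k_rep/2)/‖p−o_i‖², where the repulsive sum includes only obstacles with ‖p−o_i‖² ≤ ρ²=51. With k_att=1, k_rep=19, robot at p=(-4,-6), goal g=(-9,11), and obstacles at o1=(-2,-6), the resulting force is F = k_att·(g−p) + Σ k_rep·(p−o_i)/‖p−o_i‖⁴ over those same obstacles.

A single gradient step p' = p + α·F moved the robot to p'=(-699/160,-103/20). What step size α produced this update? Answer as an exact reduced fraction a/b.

F_att = 1·(g−p) = 1·(-5,17) = (-5.0000,17.0000)
o1: d²=4 ≤ ρ²=51; F_rep = 19·(-2,0)/4² = (-2.3750,0.0000)
F = F_att + ΣF_rep = (-7.3750,17.0000)
Δp = p'−p = (-0.3688,0.8500); α = Δx/Fx = (-59/160) / (-59/8) = 1/20
check: Δy/Fy = (17/20) / (17) = 1/20 ✓

α = 1/20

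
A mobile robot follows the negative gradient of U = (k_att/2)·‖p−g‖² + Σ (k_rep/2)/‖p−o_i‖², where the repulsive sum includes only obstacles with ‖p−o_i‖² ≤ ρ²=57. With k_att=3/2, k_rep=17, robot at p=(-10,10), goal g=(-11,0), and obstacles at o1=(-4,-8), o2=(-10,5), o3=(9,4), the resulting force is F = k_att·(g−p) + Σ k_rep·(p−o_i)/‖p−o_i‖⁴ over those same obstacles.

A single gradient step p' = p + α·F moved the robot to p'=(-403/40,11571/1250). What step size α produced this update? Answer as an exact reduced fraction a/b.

α = 1/20

F_att = 3/2·(g−p) = 3/2·(-1,-10) = (-1.5000,-15.0000)
o1: d²=360 > ρ²=57 → inactive
o2: d²=25 ≤ ρ²=57; F_rep = 17·(0,5)/25² = (0.0000,0.1360)
o3: d²=397 > ρ²=57 → inactive
F = F_att + ΣF_rep = (-1.5000,-14.8640)
Δp = p'−p = (-0.0750,-0.7432); α = Δx/Fx = (-3/40) / (-3/2) = 1/20
check: Δy/Fy = (-929/1250) / (-1858/125) = 1/20 ✓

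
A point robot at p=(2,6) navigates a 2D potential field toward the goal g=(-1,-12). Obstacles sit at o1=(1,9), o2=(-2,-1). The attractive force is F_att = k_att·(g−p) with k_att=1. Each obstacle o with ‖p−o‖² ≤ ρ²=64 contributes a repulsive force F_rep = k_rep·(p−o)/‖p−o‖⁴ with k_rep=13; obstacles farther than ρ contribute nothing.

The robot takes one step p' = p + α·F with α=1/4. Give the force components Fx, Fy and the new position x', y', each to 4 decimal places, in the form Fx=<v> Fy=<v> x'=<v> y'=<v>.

Fx=-2.8700 Fy=-18.3900 x'=1.2825 y'=1.4025

F_att = 1·(g−p) = 1·(-3,-18) = (-3.0000,-18.0000)
o1: d²=10 ≤ ρ²=64; F_rep = 13·(1,-3)/10² = (0.1300,-0.3900)
o2: d²=65 > ρ²=64 → inactive
F = F_att + ΣF_rep = (-2.8700,-18.3900)
p' = p + 1/4·F = (1.2825,1.4025)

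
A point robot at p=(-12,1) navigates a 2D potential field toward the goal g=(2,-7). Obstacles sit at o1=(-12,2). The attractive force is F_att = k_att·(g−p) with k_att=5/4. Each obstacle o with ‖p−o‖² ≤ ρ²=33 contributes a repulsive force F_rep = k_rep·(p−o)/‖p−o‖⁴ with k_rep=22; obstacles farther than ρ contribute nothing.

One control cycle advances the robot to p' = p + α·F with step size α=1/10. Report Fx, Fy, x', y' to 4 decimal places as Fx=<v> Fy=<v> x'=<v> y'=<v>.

Fx=17.5000 Fy=-32.0000 x'=-10.2500 y'=-2.2000

F_att = 5/4·(g−p) = 5/4·(14,-8) = (17.5000,-10.0000)
o1: d²=1 ≤ ρ²=33; F_rep = 22·(0,-1)/1² = (0.0000,-22.0000)
F = F_att + ΣF_rep = (17.5000,-32.0000)
p' = p + 1/10·F = (-10.2500,-2.2000)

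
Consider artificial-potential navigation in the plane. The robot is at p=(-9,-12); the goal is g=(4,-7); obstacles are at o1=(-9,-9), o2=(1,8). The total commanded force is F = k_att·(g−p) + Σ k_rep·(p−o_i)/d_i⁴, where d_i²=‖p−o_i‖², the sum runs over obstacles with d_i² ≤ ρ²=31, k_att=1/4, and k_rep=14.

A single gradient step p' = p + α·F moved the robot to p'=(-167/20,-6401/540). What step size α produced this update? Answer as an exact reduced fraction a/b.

α = 1/5

F_att = 1/4·(g−p) = 1/4·(13,5) = (3.2500,1.2500)
o1: d²=9 ≤ ρ²=31; F_rep = 14·(0,-3)/9² = (0.0000,-0.5185)
o2: d²=500 > ρ²=31 → inactive
F = F_att + ΣF_rep = (3.2500,0.7315)
Δp = p'−p = (0.6500,0.1463); α = Δx/Fx = (13/20) / (13/4) = 1/5
check: Δy/Fy = (79/540) / (79/108) = 1/5 ✓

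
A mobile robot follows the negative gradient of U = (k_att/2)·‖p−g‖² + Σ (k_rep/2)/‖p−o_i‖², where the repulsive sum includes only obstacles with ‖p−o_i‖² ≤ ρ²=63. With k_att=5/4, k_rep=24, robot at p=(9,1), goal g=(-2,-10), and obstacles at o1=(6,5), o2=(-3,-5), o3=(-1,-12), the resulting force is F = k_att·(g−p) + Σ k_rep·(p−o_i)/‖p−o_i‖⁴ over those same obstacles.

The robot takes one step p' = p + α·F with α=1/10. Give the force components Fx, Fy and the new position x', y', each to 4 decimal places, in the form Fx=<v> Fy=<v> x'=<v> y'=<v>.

Fx=-13.6348 Fy=-13.9036 x'=7.6365 y'=-0.3904

F_att = 5/4·(g−p) = 5/4·(-11,-11) = (-13.7500,-13.7500)
o1: d²=25 ≤ ρ²=63; F_rep = 24·(3,-4)/25² = (0.1152,-0.1536)
o2: d²=180 > ρ²=63 → inactive
o3: d²=269 > ρ²=63 → inactive
F = F_att + ΣF_rep = (-13.6348,-13.9036)
p' = p + 1/10·F = (7.6365,-0.3904)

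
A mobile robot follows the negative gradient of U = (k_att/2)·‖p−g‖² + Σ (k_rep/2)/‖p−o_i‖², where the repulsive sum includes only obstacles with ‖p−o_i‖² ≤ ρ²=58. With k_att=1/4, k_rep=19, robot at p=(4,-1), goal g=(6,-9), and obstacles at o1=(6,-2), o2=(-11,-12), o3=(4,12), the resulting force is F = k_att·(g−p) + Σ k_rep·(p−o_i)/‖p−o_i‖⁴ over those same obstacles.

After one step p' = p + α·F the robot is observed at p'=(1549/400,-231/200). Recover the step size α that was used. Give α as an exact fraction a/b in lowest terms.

α = 1/8

F_att = 1/4·(g−p) = 1/4·(2,-8) = (0.5000,-2.0000)
o1: d²=5 ≤ ρ²=58; F_rep = 19·(-2,1)/5² = (-1.5200,0.7600)
o2: d²=346 > ρ²=58 → inactive
o3: d²=169 > ρ²=58 → inactive
F = F_att + ΣF_rep = (-1.0200,-1.2400)
Δp = p'−p = (-0.1275,-0.1550); α = Δx/Fx = (-51/400) / (-51/50) = 1/8
check: Δy/Fy = (-31/200) / (-31/25) = 1/8 ✓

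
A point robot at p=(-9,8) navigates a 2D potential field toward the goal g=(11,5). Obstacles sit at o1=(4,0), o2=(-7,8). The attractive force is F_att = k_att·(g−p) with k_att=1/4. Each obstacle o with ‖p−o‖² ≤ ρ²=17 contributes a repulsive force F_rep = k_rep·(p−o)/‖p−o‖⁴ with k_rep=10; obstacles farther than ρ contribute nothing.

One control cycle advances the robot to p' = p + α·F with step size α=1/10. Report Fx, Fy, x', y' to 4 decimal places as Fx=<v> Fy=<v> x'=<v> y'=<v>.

Fx=3.7500 Fy=-0.7500 x'=-8.6250 y'=7.9250

F_att = 1/4·(g−p) = 1/4·(20,-3) = (5.0000,-0.7500)
o1: d²=233 > ρ²=17 → inactive
o2: d²=4 ≤ ρ²=17; F_rep = 10·(-2,0)/4² = (-1.2500,0.0000)
F = F_att + ΣF_rep = (3.7500,-0.7500)
p' = p + 1/10·F = (-8.6250,7.9250)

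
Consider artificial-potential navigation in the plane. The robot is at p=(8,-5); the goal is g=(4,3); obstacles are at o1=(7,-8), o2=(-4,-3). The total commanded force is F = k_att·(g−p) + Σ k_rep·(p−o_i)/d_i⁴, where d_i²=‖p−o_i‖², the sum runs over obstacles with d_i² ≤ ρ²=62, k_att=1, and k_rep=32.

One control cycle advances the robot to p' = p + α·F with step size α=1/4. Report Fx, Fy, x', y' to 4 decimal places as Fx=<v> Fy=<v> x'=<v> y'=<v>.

F_att = 1·(g−p) = 1·(-4,8) = (-4.0000,8.0000)
o1: d²=10 ≤ ρ²=62; F_rep = 32·(1,3)/10² = (0.3200,0.9600)
o2: d²=148 > ρ²=62 → inactive
F = F_att + ΣF_rep = (-3.6800,8.9600)
p' = p + 1/4·F = (7.0800,-2.7600)

Fx=-3.6800 Fy=8.9600 x'=7.0800 y'=-2.7600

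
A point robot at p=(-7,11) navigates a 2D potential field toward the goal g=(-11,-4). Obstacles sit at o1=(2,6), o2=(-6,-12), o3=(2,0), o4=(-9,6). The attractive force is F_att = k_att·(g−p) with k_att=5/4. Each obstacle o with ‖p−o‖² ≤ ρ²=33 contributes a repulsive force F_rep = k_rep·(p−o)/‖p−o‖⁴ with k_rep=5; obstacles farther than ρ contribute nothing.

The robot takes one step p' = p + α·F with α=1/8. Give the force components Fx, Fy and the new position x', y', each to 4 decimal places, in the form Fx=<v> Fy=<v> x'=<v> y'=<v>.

F_att = 5/4·(g−p) = 5/4·(-4,-15) = (-5.0000,-18.7500)
o1: d²=106 > ρ²=33 → inactive
o2: d²=530 > ρ²=33 → inactive
o3: d²=202 > ρ²=33 → inactive
o4: d²=29 ≤ ρ²=33; F_rep = 5·(2,5)/29² = (0.0119,0.0297)
F = F_att + ΣF_rep = (-4.9881,-18.7203)
p' = p + 1/8·F = (-7.6235,8.6600)

Fx=-4.9881 Fy=-18.7203 x'=-7.6235 y'=8.6600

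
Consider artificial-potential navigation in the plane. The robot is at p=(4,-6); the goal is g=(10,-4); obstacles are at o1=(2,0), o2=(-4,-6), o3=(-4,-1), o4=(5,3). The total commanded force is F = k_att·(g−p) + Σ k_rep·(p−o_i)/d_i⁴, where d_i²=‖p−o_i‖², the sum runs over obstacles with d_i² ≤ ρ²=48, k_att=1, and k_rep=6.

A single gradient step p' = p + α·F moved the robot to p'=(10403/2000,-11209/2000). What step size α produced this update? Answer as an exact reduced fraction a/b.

α = 1/5

F_att = 1·(g−p) = 1·(6,2) = (6.0000,2.0000)
o1: d²=40 ≤ ρ²=48; F_rep = 6·(2,-6)/40² = (0.0075,-0.0225)
o2: d²=64 > ρ²=48 → inactive
o3: d²=89 > ρ²=48 → inactive
o4: d²=82 > ρ²=48 → inactive
F = F_att + ΣF_rep = (6.0075,1.9775)
Δp = p'−p = (1.2015,0.3955); α = Δx/Fx = (2403/2000) / (2403/400) = 1/5
check: Δy/Fy = (791/2000) / (791/400) = 1/5 ✓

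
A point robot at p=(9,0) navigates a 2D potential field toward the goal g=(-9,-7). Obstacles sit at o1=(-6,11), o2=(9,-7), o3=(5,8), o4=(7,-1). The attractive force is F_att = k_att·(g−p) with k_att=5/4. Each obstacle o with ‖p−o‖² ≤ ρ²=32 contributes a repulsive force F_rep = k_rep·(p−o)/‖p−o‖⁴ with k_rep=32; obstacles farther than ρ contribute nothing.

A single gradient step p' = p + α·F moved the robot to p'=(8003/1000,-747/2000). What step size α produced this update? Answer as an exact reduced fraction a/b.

F_att = 5/4·(g−p) = 5/4·(-18,-7) = (-22.5000,-8.7500)
o1: d²=346 > ρ²=32 → inactive
o2: d²=49 > ρ²=32 → inactive
o3: d²=80 > ρ²=32 → inactive
o4: d²=5 ≤ ρ²=32; F_rep = 32·(2,1)/5² = (2.5600,1.2800)
F = F_att + ΣF_rep = (-19.9400,-7.4700)
Δp = p'−p = (-0.9970,-0.3735); α = Δx/Fx = (-997/1000) / (-997/50) = 1/20
check: Δy/Fy = (-747/2000) / (-747/100) = 1/20 ✓

α = 1/20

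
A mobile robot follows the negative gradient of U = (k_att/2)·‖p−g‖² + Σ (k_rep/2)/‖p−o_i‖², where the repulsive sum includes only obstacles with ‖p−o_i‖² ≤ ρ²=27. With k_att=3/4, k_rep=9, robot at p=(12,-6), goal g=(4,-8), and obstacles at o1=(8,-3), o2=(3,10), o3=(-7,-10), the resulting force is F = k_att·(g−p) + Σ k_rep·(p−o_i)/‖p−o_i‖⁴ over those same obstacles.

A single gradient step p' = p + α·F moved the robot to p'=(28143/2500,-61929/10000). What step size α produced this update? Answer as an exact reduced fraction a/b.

α = 1/8

F_att = 3/4·(g−p) = 3/4·(-8,-2) = (-6.0000,-1.5000)
o1: d²=25 ≤ ρ²=27; F_rep = 9·(4,-3)/25² = (0.0576,-0.0432)
o2: d²=337 > ρ²=27 → inactive
o3: d²=377 > ρ²=27 → inactive
F = F_att + ΣF_rep = (-5.9424,-1.5432)
Δp = p'−p = (-0.7428,-0.1929); α = Δx/Fx = (-1857/2500) / (-3714/625) = 1/8
check: Δy/Fy = (-1929/10000) / (-1929/1250) = 1/8 ✓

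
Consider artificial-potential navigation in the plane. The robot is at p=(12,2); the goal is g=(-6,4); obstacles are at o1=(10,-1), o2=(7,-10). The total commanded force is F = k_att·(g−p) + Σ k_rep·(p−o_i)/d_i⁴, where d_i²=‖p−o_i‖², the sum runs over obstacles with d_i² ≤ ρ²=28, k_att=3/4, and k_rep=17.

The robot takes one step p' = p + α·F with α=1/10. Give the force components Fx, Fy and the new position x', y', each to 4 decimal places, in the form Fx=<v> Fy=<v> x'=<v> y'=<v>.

Fx=-13.2988 Fy=1.8018 x'=10.6701 y'=2.1802

F_att = 3/4·(g−p) = 3/4·(-18,2) = (-13.5000,1.5000)
o1: d²=13 ≤ ρ²=28; F_rep = 17·(2,3)/13² = (0.2012,0.3018)
o2: d²=169 > ρ²=28 → inactive
F = F_att + ΣF_rep = (-13.2988,1.8018)
p' = p + 1/10·F = (10.6701,2.1802)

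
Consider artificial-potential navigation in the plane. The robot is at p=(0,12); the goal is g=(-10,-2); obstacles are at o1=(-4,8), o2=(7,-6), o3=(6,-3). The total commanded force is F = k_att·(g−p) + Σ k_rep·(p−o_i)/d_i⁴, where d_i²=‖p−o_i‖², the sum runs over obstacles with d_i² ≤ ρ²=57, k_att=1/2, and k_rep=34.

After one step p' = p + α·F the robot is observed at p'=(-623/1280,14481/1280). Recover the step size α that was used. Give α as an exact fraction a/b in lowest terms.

α = 1/10

F_att = 1/2·(g−p) = 1/2·(-10,-14) = (-5.0000,-7.0000)
o1: d²=32 ≤ ρ²=57; F_rep = 34·(4,4)/32² = (0.1328,0.1328)
o2: d²=373 > ρ²=57 → inactive
o3: d²=261 > ρ²=57 → inactive
F = F_att + ΣF_rep = (-4.8672,-6.8672)
Δp = p'−p = (-0.4867,-0.6867); α = Δx/Fx = (-623/1280) / (-623/128) = 1/10
check: Δy/Fy = (-879/1280) / (-879/128) = 1/10 ✓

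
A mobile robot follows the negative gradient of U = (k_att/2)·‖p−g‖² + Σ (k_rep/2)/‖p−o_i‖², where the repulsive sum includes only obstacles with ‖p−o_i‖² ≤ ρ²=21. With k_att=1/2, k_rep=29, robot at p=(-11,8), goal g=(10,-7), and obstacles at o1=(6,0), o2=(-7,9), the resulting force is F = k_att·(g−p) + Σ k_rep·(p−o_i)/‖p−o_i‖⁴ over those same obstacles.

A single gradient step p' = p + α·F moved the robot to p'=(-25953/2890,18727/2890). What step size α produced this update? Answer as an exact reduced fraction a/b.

F_att = 1/2·(g−p) = 1/2·(21,-15) = (10.5000,-7.5000)
o1: d²=353 > ρ²=21 → inactive
o2: d²=17 ≤ ρ²=21; F_rep = 29·(-4,-1)/17² = (-0.4014,-0.1003)
F = F_att + ΣF_rep = (10.0986,-7.6003)
Δp = p'−p = (2.0197,-1.5201); α = Δx/Fx = (5837/2890) / (5837/578) = 1/5
check: Δy/Fy = (-4393/2890) / (-4393/578) = 1/5 ✓

α = 1/5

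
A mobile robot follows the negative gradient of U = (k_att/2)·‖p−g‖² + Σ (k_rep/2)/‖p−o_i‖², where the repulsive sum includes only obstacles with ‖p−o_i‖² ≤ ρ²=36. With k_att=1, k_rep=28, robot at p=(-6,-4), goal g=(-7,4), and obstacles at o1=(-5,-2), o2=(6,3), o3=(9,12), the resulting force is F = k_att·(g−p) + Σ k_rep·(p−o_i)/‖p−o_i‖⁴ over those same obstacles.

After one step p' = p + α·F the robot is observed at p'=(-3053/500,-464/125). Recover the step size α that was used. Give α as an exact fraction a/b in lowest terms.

α = 1/20

F_att = 1·(g−p) = 1·(-1,8) = (-1.0000,8.0000)
o1: d²=5 ≤ ρ²=36; F_rep = 28·(-1,-2)/5² = (-1.1200,-2.2400)
o2: d²=193 > ρ²=36 → inactive
o3: d²=481 > ρ²=36 → inactive
F = F_att + ΣF_rep = (-2.1200,5.7600)
Δp = p'−p = (-0.1060,0.2880); α = Δx/Fx = (-53/500) / (-53/25) = 1/20
check: Δy/Fy = (36/125) / (144/25) = 1/20 ✓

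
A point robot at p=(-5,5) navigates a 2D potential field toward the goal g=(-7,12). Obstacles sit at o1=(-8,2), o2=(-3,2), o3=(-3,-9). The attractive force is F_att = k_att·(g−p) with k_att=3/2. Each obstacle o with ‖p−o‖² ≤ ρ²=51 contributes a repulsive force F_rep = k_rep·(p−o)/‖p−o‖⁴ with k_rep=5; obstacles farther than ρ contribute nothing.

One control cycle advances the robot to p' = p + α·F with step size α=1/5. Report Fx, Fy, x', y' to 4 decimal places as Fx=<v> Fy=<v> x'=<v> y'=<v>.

Fx=-3.0129 Fy=10.6351 x'=-5.6026 y'=7.1270

F_att = 3/2·(g−p) = 3/2·(-2,7) = (-3.0000,10.5000)
o1: d²=18 ≤ ρ²=51; F_rep = 5·(3,3)/18² = (0.0463,0.0463)
o2: d²=13 ≤ ρ²=51; F_rep = 5·(-2,3)/13² = (-0.0592,0.0888)
o3: d²=200 > ρ²=51 → inactive
F = F_att + ΣF_rep = (-3.0129,10.6351)
p' = p + 1/5·F = (-5.6026,7.1270)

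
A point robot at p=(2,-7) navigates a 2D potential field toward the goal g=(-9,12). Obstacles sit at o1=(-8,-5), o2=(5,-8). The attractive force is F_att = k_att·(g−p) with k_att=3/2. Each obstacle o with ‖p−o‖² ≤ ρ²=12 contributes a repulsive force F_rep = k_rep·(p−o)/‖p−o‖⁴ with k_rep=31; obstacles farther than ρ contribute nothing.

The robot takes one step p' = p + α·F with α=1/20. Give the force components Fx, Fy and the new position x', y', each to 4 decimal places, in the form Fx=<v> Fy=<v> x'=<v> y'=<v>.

F_att = 3/2·(g−p) = 3/2·(-11,19) = (-16.5000,28.5000)
o1: d²=104 > ρ²=12 → inactive
o2: d²=10 ≤ ρ²=12; F_rep = 31·(-3,1)/10² = (-0.9300,0.3100)
F = F_att + ΣF_rep = (-17.4300,28.8100)
p' = p + 1/20·F = (1.1285,-5.5595)

Fx=-17.4300 Fy=28.8100 x'=1.1285 y'=-5.5595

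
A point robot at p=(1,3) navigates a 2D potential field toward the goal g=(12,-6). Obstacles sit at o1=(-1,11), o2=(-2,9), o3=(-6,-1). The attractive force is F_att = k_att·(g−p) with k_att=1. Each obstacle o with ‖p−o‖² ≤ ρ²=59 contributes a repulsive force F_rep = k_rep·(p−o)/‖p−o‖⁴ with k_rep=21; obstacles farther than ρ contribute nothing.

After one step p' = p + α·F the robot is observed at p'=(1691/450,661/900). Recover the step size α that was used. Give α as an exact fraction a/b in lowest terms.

α = 1/4

F_att = 1·(g−p) = 1·(11,-9) = (11.0000,-9.0000)
o1: d²=68 > ρ²=59 → inactive
o2: d²=45 ≤ ρ²=59; F_rep = 21·(3,-6)/45² = (0.0311,-0.0622)
o3: d²=65 > ρ²=59 → inactive
F = F_att + ΣF_rep = (11.0311,-9.0622)
Δp = p'−p = (2.7578,-2.2656); α = Δx/Fx = (1241/450) / (2482/225) = 1/4
check: Δy/Fy = (-2039/900) / (-2039/225) = 1/4 ✓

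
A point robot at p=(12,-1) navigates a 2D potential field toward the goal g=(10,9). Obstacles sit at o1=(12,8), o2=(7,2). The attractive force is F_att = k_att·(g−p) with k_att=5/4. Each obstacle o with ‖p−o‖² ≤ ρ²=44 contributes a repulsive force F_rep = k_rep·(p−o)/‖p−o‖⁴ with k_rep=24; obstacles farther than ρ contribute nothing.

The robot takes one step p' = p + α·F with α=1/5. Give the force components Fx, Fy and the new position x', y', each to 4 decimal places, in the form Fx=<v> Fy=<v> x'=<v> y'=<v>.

Fx=-2.3962 Fy=12.4377 x'=11.5208 y'=1.4875

F_att = 5/4·(g−p) = 5/4·(-2,10) = (-2.5000,12.5000)
o1: d²=81 > ρ²=44 → inactive
o2: d²=34 ≤ ρ²=44; F_rep = 24·(5,-3)/34² = (0.1038,-0.0623)
F = F_att + ΣF_rep = (-2.3962,12.4377)
p' = p + 1/5·F = (11.5208,1.4875)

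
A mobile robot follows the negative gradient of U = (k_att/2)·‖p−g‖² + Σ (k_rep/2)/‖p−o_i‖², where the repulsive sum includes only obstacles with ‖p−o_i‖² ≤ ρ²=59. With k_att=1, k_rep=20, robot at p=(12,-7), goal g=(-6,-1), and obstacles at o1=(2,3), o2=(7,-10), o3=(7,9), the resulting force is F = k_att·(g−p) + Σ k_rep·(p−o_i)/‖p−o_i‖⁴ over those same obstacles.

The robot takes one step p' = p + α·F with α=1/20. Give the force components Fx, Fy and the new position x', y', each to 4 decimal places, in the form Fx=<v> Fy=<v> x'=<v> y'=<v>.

F_att = 1·(g−p) = 1·(-18,6) = (-18.0000,6.0000)
o1: d²=200 > ρ²=59 → inactive
o2: d²=34 ≤ ρ²=59; F_rep = 20·(5,3)/34² = (0.0865,0.0519)
o3: d²=281 > ρ²=59 → inactive
F = F_att + ΣF_rep = (-17.9135,6.0519)
p' = p + 1/20·F = (11.1043,-6.6974)

Fx=-17.9135 Fy=6.0519 x'=11.1043 y'=-6.6974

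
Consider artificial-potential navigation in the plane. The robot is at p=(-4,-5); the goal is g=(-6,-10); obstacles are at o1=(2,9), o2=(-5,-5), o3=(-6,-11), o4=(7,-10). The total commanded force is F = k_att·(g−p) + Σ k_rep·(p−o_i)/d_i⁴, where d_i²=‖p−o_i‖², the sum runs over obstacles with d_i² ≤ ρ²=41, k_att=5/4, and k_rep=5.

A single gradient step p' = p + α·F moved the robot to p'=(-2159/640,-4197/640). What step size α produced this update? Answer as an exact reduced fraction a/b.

α = 1/4

F_att = 5/4·(g−p) = 5/4·(-2,-5) = (-2.5000,-6.2500)
o1: d²=232 > ρ²=41 → inactive
o2: d²=1 ≤ ρ²=41; F_rep = 5·(1,0)/1² = (5.0000,0.0000)
o3: d²=40 ≤ ρ²=41; F_rep = 5·(2,6)/40² = (0.0063,0.0187)
o4: d²=146 > ρ²=41 → inactive
F = F_att + ΣF_rep = (2.5063,-6.2313)
Δp = p'−p = (0.6266,-1.5578); α = Δx/Fx = (401/640) / (401/160) = 1/4
check: Δy/Fy = (-997/640) / (-997/160) = 1/4 ✓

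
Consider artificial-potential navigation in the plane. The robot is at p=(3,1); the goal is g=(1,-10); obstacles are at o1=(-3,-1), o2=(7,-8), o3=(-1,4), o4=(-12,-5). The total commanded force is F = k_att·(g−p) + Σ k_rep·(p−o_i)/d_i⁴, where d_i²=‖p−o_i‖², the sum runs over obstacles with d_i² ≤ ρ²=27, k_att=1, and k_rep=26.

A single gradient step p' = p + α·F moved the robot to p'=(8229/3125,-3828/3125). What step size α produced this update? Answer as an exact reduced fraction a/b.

F_att = 1·(g−p) = 1·(-2,-11) = (-2.0000,-11.0000)
o1: d²=40 > ρ²=27 → inactive
o2: d²=97 > ρ²=27 → inactive
o3: d²=25 ≤ ρ²=27; F_rep = 26·(4,-3)/25² = (0.1664,-0.1248)
o4: d²=261 > ρ²=27 → inactive
F = F_att + ΣF_rep = (-1.8336,-11.1248)
Δp = p'−p = (-0.3667,-2.2250); α = Δx/Fx = (-1146/3125) / (-1146/625) = 1/5
check: Δy/Fy = (-6953/3125) / (-6953/625) = 1/5 ✓

α = 1/5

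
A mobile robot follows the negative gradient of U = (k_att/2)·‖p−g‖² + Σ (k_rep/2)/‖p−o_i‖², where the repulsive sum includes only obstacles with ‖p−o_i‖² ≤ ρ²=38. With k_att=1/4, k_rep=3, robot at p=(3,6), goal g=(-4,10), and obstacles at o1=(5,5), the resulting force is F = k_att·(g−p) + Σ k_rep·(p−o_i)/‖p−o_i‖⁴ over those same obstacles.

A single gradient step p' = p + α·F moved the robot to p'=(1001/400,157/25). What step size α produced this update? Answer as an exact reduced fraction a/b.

α = 1/4

F_att = 1/4·(g−p) = 1/4·(-7,4) = (-1.7500,1.0000)
o1: d²=5 ≤ ρ²=38; F_rep = 3·(-2,1)/5² = (-0.2400,0.1200)
F = F_att + ΣF_rep = (-1.9900,1.1200)
Δp = p'−p = (-0.4975,0.2800); α = Δx/Fx = (-199/400) / (-199/100) = 1/4
check: Δy/Fy = (7/25) / (28/25) = 1/4 ✓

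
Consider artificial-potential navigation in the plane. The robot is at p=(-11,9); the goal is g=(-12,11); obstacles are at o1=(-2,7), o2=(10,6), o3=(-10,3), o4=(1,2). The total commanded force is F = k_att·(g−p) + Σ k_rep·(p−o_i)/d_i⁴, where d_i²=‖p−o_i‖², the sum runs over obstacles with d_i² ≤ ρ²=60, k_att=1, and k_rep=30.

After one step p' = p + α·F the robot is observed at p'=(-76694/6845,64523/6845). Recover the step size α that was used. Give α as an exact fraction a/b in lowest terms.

F_att = 1·(g−p) = 1·(-1,2) = (-1.0000,2.0000)
o1: d²=85 > ρ²=60 → inactive
o2: d²=450 > ρ²=60 → inactive
o3: d²=37 ≤ ρ²=60; F_rep = 30·(-1,6)/37² = (-0.0219,0.1315)
o4: d²=193 > ρ²=60 → inactive
F = F_att + ΣF_rep = (-1.0219,2.1315)
Δp = p'−p = (-0.2044,0.4263); α = Δx/Fx = (-1399/6845) / (-1399/1369) = 1/5
check: Δy/Fy = (2918/6845) / (2918/1369) = 1/5 ✓

α = 1/5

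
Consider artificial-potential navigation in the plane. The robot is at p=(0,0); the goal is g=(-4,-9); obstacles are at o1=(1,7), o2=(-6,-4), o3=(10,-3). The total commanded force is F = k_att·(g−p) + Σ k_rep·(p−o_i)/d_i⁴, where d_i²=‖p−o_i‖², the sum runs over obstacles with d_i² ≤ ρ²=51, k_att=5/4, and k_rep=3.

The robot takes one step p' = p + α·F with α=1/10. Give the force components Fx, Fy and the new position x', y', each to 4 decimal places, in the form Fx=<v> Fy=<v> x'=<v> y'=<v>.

Fx=-5.0012 Fy=-11.2584 x'=-0.5001 y'=-1.1258

F_att = 5/4·(g−p) = 5/4·(-4,-9) = (-5.0000,-11.2500)
o1: d²=50 ≤ ρ²=51; F_rep = 3·(-1,-7)/50² = (-0.0012,-0.0084)
o2: d²=52 > ρ²=51 → inactive
o3: d²=109 > ρ²=51 → inactive
F = F_att + ΣF_rep = (-5.0012,-11.2584)
p' = p + 1/10·F = (-0.5001,-1.1258)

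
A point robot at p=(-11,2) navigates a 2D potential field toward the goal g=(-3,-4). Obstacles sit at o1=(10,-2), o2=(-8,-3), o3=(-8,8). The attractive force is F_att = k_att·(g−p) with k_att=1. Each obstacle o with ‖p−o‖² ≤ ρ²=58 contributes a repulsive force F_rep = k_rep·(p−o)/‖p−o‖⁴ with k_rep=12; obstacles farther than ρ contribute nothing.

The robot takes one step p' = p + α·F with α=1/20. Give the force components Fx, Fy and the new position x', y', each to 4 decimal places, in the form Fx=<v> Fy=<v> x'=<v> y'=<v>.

Fx=7.9511 Fy=-5.9837 x'=-10.6024 y'=1.7008

F_att = 1·(g−p) = 1·(8,-6) = (8.0000,-6.0000)
o1: d²=457 > ρ²=58 → inactive
o2: d²=34 ≤ ρ²=58; F_rep = 12·(-3,5)/34² = (-0.0311,0.0519)
o3: d²=45 ≤ ρ²=58; F_rep = 12·(-3,-6)/45² = (-0.0178,-0.0356)
F = F_att + ΣF_rep = (7.9511,-5.9837)
p' = p + 1/20·F = (-10.6024,1.7008)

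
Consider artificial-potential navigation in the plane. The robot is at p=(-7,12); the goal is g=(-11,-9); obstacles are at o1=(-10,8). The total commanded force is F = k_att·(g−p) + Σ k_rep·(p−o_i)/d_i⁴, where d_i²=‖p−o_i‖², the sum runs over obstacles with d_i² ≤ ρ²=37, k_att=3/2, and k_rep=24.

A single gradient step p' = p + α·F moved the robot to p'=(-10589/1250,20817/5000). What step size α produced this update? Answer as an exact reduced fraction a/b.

α = 1/4

F_att = 3/2·(g−p) = 3/2·(-4,-21) = (-6.0000,-31.5000)
o1: d²=25 ≤ ρ²=37; F_rep = 24·(3,4)/25² = (0.1152,0.1536)
F = F_att + ΣF_rep = (-5.8848,-31.3464)
Δp = p'−p = (-1.4712,-7.8366); α = Δx/Fx = (-1839/1250) / (-3678/625) = 1/4
check: Δy/Fy = (-39183/5000) / (-39183/1250) = 1/4 ✓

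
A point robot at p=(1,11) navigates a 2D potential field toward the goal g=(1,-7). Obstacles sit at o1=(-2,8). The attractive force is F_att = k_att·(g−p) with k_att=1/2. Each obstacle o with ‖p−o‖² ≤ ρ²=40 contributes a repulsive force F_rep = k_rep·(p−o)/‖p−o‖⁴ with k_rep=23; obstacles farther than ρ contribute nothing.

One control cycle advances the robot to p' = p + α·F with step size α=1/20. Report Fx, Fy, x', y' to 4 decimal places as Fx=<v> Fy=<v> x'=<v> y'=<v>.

F_att = 1/2·(g−p) = 1/2·(0,-18) = (0.0000,-9.0000)
o1: d²=18 ≤ ρ²=40; F_rep = 23·(3,3)/18² = (0.2130,0.2130)
F = F_att + ΣF_rep = (0.2130,-8.7870)
p' = p + 1/20·F = (1.0106,10.5606)

Fx=0.2130 Fy=-8.7870 x'=1.0106 y'=10.5606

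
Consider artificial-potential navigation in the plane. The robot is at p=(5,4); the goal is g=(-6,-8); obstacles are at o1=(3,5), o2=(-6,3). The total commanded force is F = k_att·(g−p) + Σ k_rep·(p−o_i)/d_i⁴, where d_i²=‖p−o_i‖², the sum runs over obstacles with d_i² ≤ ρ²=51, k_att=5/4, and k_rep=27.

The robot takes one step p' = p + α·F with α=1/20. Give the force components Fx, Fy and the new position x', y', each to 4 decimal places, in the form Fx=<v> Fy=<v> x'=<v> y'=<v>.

F_att = 5/4·(g−p) = 5/4·(-11,-12) = (-13.7500,-15.0000)
o1: d²=5 ≤ ρ²=51; F_rep = 27·(2,-1)/5² = (2.1600,-1.0800)
o2: d²=122 > ρ²=51 → inactive
F = F_att + ΣF_rep = (-11.5900,-16.0800)
p' = p + 1/20·F = (4.4205,3.1960)

Fx=-11.5900 Fy=-16.0800 x'=4.4205 y'=3.1960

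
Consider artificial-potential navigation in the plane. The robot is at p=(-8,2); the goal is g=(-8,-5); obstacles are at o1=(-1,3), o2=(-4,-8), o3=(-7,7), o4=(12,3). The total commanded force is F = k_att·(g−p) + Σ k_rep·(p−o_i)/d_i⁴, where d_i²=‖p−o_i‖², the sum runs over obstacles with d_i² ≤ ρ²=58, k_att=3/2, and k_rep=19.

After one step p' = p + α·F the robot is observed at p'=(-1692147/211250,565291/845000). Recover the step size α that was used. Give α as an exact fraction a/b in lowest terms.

α = 1/8

F_att = 3/2·(g−p) = 3/2·(0,-7) = (0.0000,-10.5000)
o1: d²=50 ≤ ρ²=58; F_rep = 19·(-7,-1)/50² = (-0.0532,-0.0076)
o2: d²=116 > ρ²=58 → inactive
o3: d²=26 ≤ ρ²=58; F_rep = 19·(-1,-5)/26² = (-0.0281,-0.1405)
o4: d²=401 > ρ²=58 → inactive
F = F_att + ΣF_rep = (-0.0813,-10.6481)
Δp = p'−p = (-0.0102,-1.3310); α = Δx/Fx = (-2147/211250) / (-8588/105625) = 1/8
check: Δy/Fy = (-1124709/845000) / (-1124709/105625) = 1/8 ✓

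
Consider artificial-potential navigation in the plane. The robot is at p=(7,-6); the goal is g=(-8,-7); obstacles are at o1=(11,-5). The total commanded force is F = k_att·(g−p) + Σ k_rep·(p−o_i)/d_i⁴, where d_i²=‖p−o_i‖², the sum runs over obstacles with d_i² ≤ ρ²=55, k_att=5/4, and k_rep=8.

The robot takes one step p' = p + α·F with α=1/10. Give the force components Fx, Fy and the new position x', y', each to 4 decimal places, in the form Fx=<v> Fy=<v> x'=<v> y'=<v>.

Fx=-18.8607 Fy=-1.2777 x'=5.1139 y'=-6.1278

F_att = 5/4·(g−p) = 5/4·(-15,-1) = (-18.7500,-1.2500)
o1: d²=17 ≤ ρ²=55; F_rep = 8·(-4,-1)/17² = (-0.1107,-0.0277)
F = F_att + ΣF_rep = (-18.8607,-1.2777)
p' = p + 1/10·F = (5.1139,-6.1278)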